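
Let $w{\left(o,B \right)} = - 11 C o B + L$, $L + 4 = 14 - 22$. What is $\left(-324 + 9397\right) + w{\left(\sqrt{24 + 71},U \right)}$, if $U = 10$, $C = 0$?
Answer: $9061$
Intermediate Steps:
$L = -12$ ($L = -4 + \left(14 - 22\right) = -4 - 8 = -12$)
$w{\left(o,B \right)} = -12$ ($w{\left(o,B \right)} = \left(-11\right) 0 o B - 12 = 0 o B - 12 = 0 B - 12 = 0 - 12 = -12$)
$\left(-324 + 9397\right) + w{\left(\sqrt{24 + 71},U \right)} = \left(-324 + 9397\right) - 12 = 9073 - 12 = 9061$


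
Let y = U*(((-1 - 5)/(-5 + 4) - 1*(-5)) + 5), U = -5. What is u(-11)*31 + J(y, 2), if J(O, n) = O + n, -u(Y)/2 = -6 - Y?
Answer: -388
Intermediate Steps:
u(Y) = 12 + 2*Y (u(Y) = -2*(-6 - Y) = 12 + 2*Y)
y = -80 (y = -5*(((-1 - 5)/(-5 + 4) - 1*(-5)) + 5) = -5*((-6/(-1) + 5) + 5) = -5*((-6*(-1) + 5) + 5) = -5*((6 + 5) + 5) = -5*(11 + 5) = -5*16 = -80)
u(-11)*31 + J(y, 2) = (12 + 2*(-11))*31 + (-80 + 2) = (12 - 22)*31 - 78 = -10*31 - 78 = -310 - 78 = -388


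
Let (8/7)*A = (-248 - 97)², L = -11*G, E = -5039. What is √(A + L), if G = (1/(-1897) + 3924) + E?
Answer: √6702733471182/7588 ≈ 341.19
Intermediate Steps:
G = -2115156/1897 (G = (1/(-1897) + 3924) - 5039 = (-1/1897 + 3924) - 5039 = 7443827/1897 - 5039 = -2115156/1897 ≈ -1115.0)
L = 23266716/1897 (L = -11*(-2115156/1897) = 23266716/1897 ≈ 12265.)
A = 833175/8 (A = 7*(-248 - 97)²/8 = (7/8)*(-345)² = (7/8)*119025 = 833175/8 ≈ 1.0415e+5)
√(A + L) = √(833175/8 + 23266716/1897) = √(1766666703/15176) = √6702733471182/7588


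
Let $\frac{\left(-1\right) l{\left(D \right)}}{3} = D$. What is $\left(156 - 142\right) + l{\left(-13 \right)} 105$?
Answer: $4109$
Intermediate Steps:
$l{\left(D \right)} = - 3 D$
$\left(156 - 142\right) + l{\left(-13 \right)} 105 = \left(156 - 142\right) + \left(-3\right) \left(-13\right) 105 = \left(156 - 142\right) + 39 \cdot 105 = 14 + 4095 = 4109$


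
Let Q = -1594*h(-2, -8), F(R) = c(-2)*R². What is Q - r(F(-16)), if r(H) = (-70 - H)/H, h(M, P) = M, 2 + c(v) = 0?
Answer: 816349/256 ≈ 3188.9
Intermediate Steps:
c(v) = -2 (c(v) = -2 + 0 = -2)
F(R) = -2*R²
Q = 3188 (Q = -1594*(-2) = 3188)
r(H) = (-70 - H)/H
Q - r(F(-16)) = 3188 - (-70 - (-2)*(-16)²)/((-2*(-16)²)) = 3188 - (-70 - (-2)*256)/((-2*256)) = 3188 - (-70 - 1*(-512))/(-512) = 3188 - (-1)*(-70 + 512)/512 = 3188 - (-1)*442/512 = 3188 - 1*(-221/256) = 3188 + 221/256 = 816349/256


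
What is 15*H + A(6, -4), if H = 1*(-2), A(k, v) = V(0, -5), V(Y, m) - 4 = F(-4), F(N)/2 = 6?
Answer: -14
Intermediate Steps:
F(N) = 12 (F(N) = 2*6 = 12)
V(Y, m) = 16 (V(Y, m) = 4 + 12 = 16)
A(k, v) = 16
H = -2
15*H + A(6, -4) = 15*(-2) + 16 = -30 + 16 = -14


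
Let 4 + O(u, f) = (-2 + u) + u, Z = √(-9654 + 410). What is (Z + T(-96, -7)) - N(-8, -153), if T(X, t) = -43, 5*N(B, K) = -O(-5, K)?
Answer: -231/5 + 2*I*√2311 ≈ -46.2 + 96.146*I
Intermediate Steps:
Z = 2*I*√2311 (Z = √(-9244) = 2*I*√2311 ≈ 96.146*I)
O(u, f) = -6 + 2*u (O(u, f) = -4 + ((-2 + u) + u) = -4 + (-2 + 2*u) = -6 + 2*u)
N(B, K) = 16/5 (N(B, K) = (-(-6 + 2*(-5)))/5 = (-(-6 - 10))/5 = (-1*(-16))/5 = (⅕)*16 = 16/5)
(Z + T(-96, -7)) - N(-8, -153) = (2*I*√2311 - 43) - 1*16/5 = (-43 + 2*I*√2311) - 16/5 = -231/5 + 2*I*√2311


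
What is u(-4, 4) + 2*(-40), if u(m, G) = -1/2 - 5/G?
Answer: -327/4 ≈ -81.750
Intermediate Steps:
u(m, G) = -½ - 5/G (u(m, G) = -1*½ - 5/G = -½ - 5/G)
u(-4, 4) + 2*(-40) = (½)*(-10 - 1*4)/4 + 2*(-40) = (½)*(¼)*(-10 - 4) - 80 = (½)*(¼)*(-14) - 80 = -7/4 - 80 = -327/4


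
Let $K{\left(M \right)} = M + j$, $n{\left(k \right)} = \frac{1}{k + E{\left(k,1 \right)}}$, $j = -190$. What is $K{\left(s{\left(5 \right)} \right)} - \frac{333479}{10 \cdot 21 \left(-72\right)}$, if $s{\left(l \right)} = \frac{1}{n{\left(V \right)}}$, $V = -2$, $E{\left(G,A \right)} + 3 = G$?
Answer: $- \frac{2645161}{15120} \approx -174.94$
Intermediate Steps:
$E{\left(G,A \right)} = -3 + G$
$n{\left(k \right)} = \frac{1}{-3 + 2 k}$ ($n{\left(k \right)} = \frac{1}{k + \left(-3 + k\right)} = \frac{1}{-3 + 2 k}$)
$s{\left(l \right)} = -7$ ($s{\left(l \right)} = \frac{1}{\frac{1}{-3 + 2 \left(-2\right)}} = \frac{1}{\frac{1}{-3 - 4}} = \frac{1}{\frac{1}{-7}} = \frac{1}{- \frac{1}{7}} = -7$)
$K{\left(M \right)} = -190 + M$ ($K{\left(M \right)} = M - 190 = -190 + M$)
$K{\left(s{\left(5 \right)} \right)} - \frac{333479}{10 \cdot 21 \left(-72\right)} = \left(-190 - 7\right) - \frac{333479}{10 \cdot 21 \left(-72\right)} = -197 - \frac{333479}{210 \left(-72\right)} = -197 - \frac{333479}{-15120} = -197 - 333479 \left(- \frac{1}{15120}\right) = -197 - - \frac{333479}{15120} = -197 + \frac{333479}{15120} = - \frac{2645161}{15120}$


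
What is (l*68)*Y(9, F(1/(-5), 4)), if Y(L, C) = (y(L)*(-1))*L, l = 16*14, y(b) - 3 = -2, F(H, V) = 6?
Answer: -137088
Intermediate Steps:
y(b) = 1 (y(b) = 3 - 2 = 1)
l = 224
Y(L, C) = -L (Y(L, C) = (1*(-1))*L = -L)
(l*68)*Y(9, F(1/(-5), 4)) = (224*68)*(-1*9) = 15232*(-9) = -137088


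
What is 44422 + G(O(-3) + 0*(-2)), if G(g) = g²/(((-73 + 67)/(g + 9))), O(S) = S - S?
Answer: 44422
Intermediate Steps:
O(S) = 0
G(g) = g²*(-3/2 - g/6) (G(g) = g²/((-6/(9 + g))) = g²*(-3/2 - g/6))
44422 + G(O(-3) + 0*(-2)) = 44422 + (0 + 0*(-2))²*(-9 - (0 + 0*(-2)))/6 = 44422 + (0 + 0)²*(-9 - (0 + 0))/6 = 44422 + (⅙)*0²*(-9 - 1*0) = 44422 + (⅙)*0*(-9 + 0) = 44422 + (⅙)*0*(-9) = 44422 + 0 = 44422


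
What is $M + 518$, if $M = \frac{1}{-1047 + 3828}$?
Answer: $\frac{1440559}{2781} \approx 518.0$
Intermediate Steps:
$M = \frac{1}{2781} \approx 0.00035958$
$M + 518 = \frac{1}{2781} + 518 = \frac{1440559}{2781}$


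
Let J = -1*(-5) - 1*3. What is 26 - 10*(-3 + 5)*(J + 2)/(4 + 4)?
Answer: 16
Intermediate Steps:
J = 2 (J = 5 - 3 = 2)
26 - 10*(-3 + 5)*(J + 2)/(4 + 4) = 26 - 10*(-3 + 5)*(2 + 2)/(4 + 4) = 26 - 20*4/8 = 26 - 20*4*(⅛) = 26 - 20/2 = 26 - 10*1 = 26 - 10 = 16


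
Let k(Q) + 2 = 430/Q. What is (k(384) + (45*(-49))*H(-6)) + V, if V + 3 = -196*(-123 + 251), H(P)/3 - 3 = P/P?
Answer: -9897961/192 ≈ -51552.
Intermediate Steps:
H(P) = 12 (H(P) = 9 + 3*(P/P) = 9 + 3*1 = 9 + 3 = 12)
V = -25091 (V = -3 - 196*(-123 + 251) = -3 - 196*128 = -3 - 25088 = -25091)
k(Q) = -2 + 430/Q
(k(384) + (45*(-49))*H(-6)) + V = ((-2 + 430/384) + (45*(-49))*12) - 25091 = ((-2 + 430*(1/384)) - 2205*12) - 25091 = ((-2 + 215/192) - 26460) - 25091 = (-169/192 - 26460) - 25091 = -5080489/192 - 25091 = -9897961/192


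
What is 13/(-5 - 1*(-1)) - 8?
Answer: -45/4 ≈ -11.250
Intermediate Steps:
13/(-5 - 1*(-1)) - 8 = 13/(-5 + 1) - 8 = 13/(-4) - 8 = -¼*13 - 8 = -13/4 - 8 = -45/4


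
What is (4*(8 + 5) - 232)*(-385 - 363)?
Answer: 134640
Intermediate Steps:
(4*(8 + 5) - 232)*(-385 - 363) = (4*13 - 232)*(-748) = (52 - 232)*(-748) = -180*(-748) = 134640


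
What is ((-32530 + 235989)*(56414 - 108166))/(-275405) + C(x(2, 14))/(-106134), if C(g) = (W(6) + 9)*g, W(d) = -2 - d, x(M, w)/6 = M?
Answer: 9802880837418/256402055 ≈ 38232.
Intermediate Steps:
x(M, w) = 6*M
C(g) = g (C(g) = ((-2 - 1*6) + 9)*g = ((-2 - 6) + 9)*g = (-8 + 9)*g = 1*g = g)
((-32530 + 235989)*(56414 - 108166))/(-275405) + C(x(2, 14))/(-106134) = ((-32530 + 235989)*(56414 - 108166))/(-275405) + (6*2)/(-106134) = (203459*(-51752))*(-1/275405) + 12*(-1/106134) = -10529410168*(-1/275405) - 2/17689 = 10529410168/275405 - 2/17689 = 9802880837418/256402055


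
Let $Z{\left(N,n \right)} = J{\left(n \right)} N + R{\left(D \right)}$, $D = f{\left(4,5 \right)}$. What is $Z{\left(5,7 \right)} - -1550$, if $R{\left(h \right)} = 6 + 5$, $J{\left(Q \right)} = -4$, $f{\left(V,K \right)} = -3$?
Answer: $1541$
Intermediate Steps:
$D = -3$
$R{\left(h \right)} = 11$
$Z{\left(N,n \right)} = 11 - 4 N$ ($Z{\left(N,n \right)} = - 4 N + 11 = 11 - 4 N$)
$Z{\left(5,7 \right)} - -1550 = \left(11 - 20\right) - -1550 = \left(11 - 20\right) + 1550 = -9 + 1550 = 1541$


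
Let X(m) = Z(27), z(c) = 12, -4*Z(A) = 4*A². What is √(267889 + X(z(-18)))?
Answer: 2*√66790 ≈ 516.88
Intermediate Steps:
Z(A) = -A²
X(m) = -729 (X(m) = -1*27² = -1*729 = -729)
√(267889 + X(z(-18))) = √(267889 - 729) = √267160 = 2*√66790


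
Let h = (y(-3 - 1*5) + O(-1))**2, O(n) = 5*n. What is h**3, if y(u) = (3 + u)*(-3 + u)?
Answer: 15625000000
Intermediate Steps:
y(u) = (-3 + u)*(3 + u)
h = 2500 (h = ((-9 + (-3 - 1*5)**2) + 5*(-1))**2 = ((-9 + (-3 - 5)**2) - 5)**2 = ((-9 + (-8)**2) - 5)**2 = ((-9 + 64) - 5)**2 = (55 - 5)**2 = 50**2 = 2500)
h**3 = 2500**3 = 15625000000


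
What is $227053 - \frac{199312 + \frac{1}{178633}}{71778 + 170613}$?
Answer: $\frac{9831139396150162}{43299031503} \approx 2.2705 \cdot 10^{5}$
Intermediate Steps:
$227053 - \frac{199312 + \frac{1}{178633}}{71778 + 170613} = 227053 - \frac{199312 + \frac{1}{178633}}{242391} = 227053 - \frac{35603700497}{178633} \cdot \frac{1}{242391} = 227053 - \frac{35603700497}{43299031503} = \frac{9831139396150162}{43299031503}$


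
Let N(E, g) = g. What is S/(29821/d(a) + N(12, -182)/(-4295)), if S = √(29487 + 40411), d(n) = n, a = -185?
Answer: -31783*√69898/5121901 ≈ -1.6406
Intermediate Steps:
S = √69898 ≈ 264.38
S/(29821/d(a) + N(12, -182)/(-4295)) = √69898/(29821/(-185) - 182/(-4295)) = √69898/(29821*(-1/185) - 182*(-1/4295)) = √69898/(-29821/185 + 182/4295) = √69898/(-5121901/31783) = √69898*(-31783/5121901) = -31783*√69898/5121901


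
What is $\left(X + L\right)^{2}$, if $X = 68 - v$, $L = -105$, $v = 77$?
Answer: $12996$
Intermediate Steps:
$X = -9$ ($X = 68 - 77 = -9$)
$\left(X + L\right)^{2} = \left(-9 - 105\right)^{2} = \left(-114\right)^{2} = 12996$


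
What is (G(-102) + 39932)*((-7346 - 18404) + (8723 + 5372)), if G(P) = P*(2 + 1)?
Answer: -461841030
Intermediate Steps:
G(P) = 3*P (G(P) = P*3 = 3*P)
(G(-102) + 39932)*((-7346 - 18404) + (8723 + 5372)) = (3*(-102) + 39932)*((-7346 - 18404) + (8723 + 5372)) = (-306 + 39932)*(-25750 + 14095) = 39626*(-11655) = -461841030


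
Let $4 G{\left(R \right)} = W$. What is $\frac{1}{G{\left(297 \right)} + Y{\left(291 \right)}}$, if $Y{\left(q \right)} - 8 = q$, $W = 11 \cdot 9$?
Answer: $\frac{4}{1295} \approx 0.0030888$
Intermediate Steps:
$W = 99$
$Y{\left(q \right)} = 8 + q$
$G{\left(R \right)} = \frac{99}{4}$ ($G{\left(R \right)} = \frac{1}{4} \cdot 99 = \frac{99}{4}$)
$\frac{1}{G{\left(297 \right)} + Y{\left(291 \right)}} = \frac{1}{\frac{99}{4} + \left(8 + 291\right)} = \frac{1}{\frac{99}{4} + 299} = \frac{1}{\frac{1295}{4}} = \frac{4}{1295}$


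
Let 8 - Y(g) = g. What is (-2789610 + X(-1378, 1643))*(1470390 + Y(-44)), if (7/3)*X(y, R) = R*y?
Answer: -38701198228944/7 ≈ -5.5287e+12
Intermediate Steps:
X(y, R) = 3*R*y/7 (X(y, R) = 3*(R*y)/7 = 3*R*y/7)
Y(g) = 8 - g
(-2789610 + X(-1378, 1643))*(1470390 + Y(-44)) = (-2789610 + (3/7)*1643*(-1378))*(1470390 + (8 - 1*(-44))) = (-2789610 - 6792162/7)*(1470390 + (8 + 44)) = -26319432*(1470390 + 52)/7 = -26319432/7*1470442 = -38701198228944/7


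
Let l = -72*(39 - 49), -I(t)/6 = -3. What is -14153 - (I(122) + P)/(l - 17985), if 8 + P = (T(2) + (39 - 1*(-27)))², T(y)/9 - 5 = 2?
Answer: -244334894/17265 ≈ -14152.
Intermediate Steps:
I(t) = 18 (I(t) = -6*(-3) = 18)
T(y) = 63 (T(y) = 45 + 9*2 = 45 + 18 = 63)
P = 16633 (P = -8 + (63 + (39 - 1*(-27)))² = -8 + (63 + (39 + 27))² = -8 + (63 + 66)² = -8 + 129² = -8 + 16641 = 16633)
l = 720 (l = -72*(-10) = 720)
-14153 - (I(122) + P)/(l - 17985) = -14153 - (18 + 16633)/(720 - 17985) = -14153 - 16651/(-17265) = -14153 - 16651*(-1)/17265 = -14153 - 1*(-16651/17265) = -14153 + 16651/17265 = -244334894/17265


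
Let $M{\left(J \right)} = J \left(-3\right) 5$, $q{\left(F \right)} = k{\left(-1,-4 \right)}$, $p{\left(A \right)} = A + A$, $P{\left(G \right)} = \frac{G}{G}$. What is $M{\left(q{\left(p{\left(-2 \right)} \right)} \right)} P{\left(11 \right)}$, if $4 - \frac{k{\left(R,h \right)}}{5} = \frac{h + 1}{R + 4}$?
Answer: $-375$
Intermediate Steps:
$P{\left(G \right)} = 1$
$p{\left(A \right)} = 2 A$
$k{\left(R,h \right)} = 20 - \frac{5 \left(1 + h\right)}{4 + R}$ ($k{\left(R,h \right)} = 20 - 5 \frac{h + 1}{R + 4} = 20 - 5 \frac{1 + h}{4 + R} = 20 - \frac{5 \left(1 + h\right)}{4 + R}$)
$q{\left(F \right)} = 25$ ($q{\left(F \right)} = \frac{5 \left(15 - -4 + 4 \left(-1\right)\right)}{4 - 1} = \frac{5 \left(15 + 4 - 4\right)}{3} = 5 \cdot \frac{1}{3} \cdot 15 = 25$)
$M{\left(J \right)} = - 15 J$ ($M{\left(J \right)} = - 3 J 5 = - 15 J$)
$M{\left(q{\left(p{\left(-2 \right)} \right)} \right)} P{\left(11 \right)} = \left(-15\right) 25 \cdot 1 = \left(-375\right) 1 = -375$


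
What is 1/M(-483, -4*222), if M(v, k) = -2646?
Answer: -1/2646 ≈ -0.00037793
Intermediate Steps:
1/M(-483, -4*222) = 1/(-2646) = -1/2646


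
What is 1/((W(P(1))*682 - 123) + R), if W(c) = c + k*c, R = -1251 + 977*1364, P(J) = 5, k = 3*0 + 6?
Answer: 1/1355124 ≈ 7.3794e-7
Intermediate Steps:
k = 6 (k = 0 + 6 = 6)
R = 1331377 (R = -1251 + 1332628 = 1331377)
W(c) = 7*c (W(c) = c + 6*c = 7*c)
1/((W(P(1))*682 - 123) + R) = 1/(((7*5)*682 - 123) + 1331377) = 1/((35*682 - 123) + 1331377) = 1/((23870 - 123) + 1331377) = 1/(23747 + 1331377) = 1/1355124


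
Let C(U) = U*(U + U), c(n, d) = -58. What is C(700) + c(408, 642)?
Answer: 979942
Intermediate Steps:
C(U) = 2*U² (C(U) = U*(2*U) = 2*U²)
C(700) + c(408, 642) = 2*700² - 58 = 2*490000 - 58 = 980000 - 58 = 979942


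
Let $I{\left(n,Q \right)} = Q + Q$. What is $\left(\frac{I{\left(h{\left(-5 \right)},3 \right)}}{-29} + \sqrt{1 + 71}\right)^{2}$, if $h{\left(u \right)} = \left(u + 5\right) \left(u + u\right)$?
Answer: $\frac{60588}{841} - \frac{72 \sqrt{2}}{29} \approx 68.532$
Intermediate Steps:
$h{\left(u \right)} = 2 u \left(5 + u\right)$ ($h{\left(u \right)} = \left(5 + u\right) 2 u = 2 u \left(5 + u\right)$)
$I{\left(n,Q \right)} = 2 Q$
$\left(\frac{I{\left(h{\left(-5 \right)},3 \right)}}{-29} + \sqrt{1 + 71}\right)^{2} = \left(\frac{2 \cdot 3}{-29} + \sqrt{1 + 71}\right)^{2} = \left(6 \left(- \frac{1}{29}\right) + \sqrt{72}\right)^{2} = \left(- \frac{6}{29} + 6 \sqrt{2}\right)^{2}$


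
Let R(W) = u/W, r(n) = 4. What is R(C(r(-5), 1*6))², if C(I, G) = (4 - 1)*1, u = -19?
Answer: 361/9 ≈ 40.111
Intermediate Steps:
C(I, G) = 3 (C(I, G) = 3*1 = 3)
R(W) = -19/W
R(C(r(-5), 1*6))² = (-19/3)² = 361/9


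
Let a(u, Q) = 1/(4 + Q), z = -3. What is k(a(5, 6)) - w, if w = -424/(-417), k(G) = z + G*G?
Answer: -167083/41700 ≈ -4.0068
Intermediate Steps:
k(G) = -3 + G² (k(G) = -3 + G*G = -3 + G²)
w = 424/417 (w = -424*(-1/417) = 424/417 ≈ 1.0168)
k(a(5, 6)) - w = (-3 + (1/(4 + 6))²) - 1*424/417 = (-3 + (1/10)²) - 424/417 = (-3 + (⅒)²) - 424/417 = (-3 + 1/100) - 424/417 = -299/100 - 424/417 = -167083/41700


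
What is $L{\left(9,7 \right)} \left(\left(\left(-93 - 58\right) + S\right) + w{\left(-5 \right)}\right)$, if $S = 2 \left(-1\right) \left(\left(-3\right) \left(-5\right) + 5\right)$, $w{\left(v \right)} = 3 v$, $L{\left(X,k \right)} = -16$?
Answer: $3296$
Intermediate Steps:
$S = -40$ ($S = - 2 \left(15 + 5\right) = \left(-2\right) 20 = -40$)
$L{\left(9,7 \right)} \left(\left(\left(-93 - 58\right) + S\right) + w{\left(-5 \right)}\right) = - 16 \left(\left(\left(-93 - 58\right) - 40\right) + 3 \left(-5\right)\right) = - 16 \left(\left(-151 - 40\right) - 15\right) = - 16 \left(-191 - 15\right) = \left(-16\right) \left(-206\right) = 3296$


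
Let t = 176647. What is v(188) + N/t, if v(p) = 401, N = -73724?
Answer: 70761723/176647 ≈ 400.58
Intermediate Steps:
v(188) + N/t = 401 - 73724/176647 = 70761723/176647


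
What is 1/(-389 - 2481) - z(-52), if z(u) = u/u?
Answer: -2871/2870 ≈ -1.0003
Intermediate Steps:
z(u) = 1
1/(-389 - 2481) - z(-52) = 1/(-389 - 2481) - 1*1 = 1/(-2870) - 1 = -1/2870 - 1 = -2871/2870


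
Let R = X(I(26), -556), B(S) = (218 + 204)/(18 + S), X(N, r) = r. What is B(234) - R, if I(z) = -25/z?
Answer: 70267/126 ≈ 557.67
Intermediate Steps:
B(S) = 422/(18 + S)
R = -556
B(234) - R = 422/(18 + 234) - 1*(-556) = 422/252 + 556 = 422*(1/252) + 556 = 211/126 + 556 = 70267/126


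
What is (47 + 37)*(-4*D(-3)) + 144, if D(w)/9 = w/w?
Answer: -2880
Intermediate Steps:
D(w) = 9 (D(w) = 9*(w/w) = 9*1 = 9)
(47 + 37)*(-4*D(-3)) + 144 = (47 + 37)*(-4*9) + 144 = 84*(-36) + 144 = -3024 + 144 = -2880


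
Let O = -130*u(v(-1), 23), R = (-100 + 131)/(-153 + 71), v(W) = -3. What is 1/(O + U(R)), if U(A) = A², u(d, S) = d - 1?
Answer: 6724/3497441 ≈ 0.0019225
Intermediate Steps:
u(d, S) = -1 + d
R = -31/82 (R = 31/(-82) = 31*(-1/82) = -31/82 ≈ -0.37805)
O = 520 (O = -130*(-1 - 3) = -130*(-4) = 520)
1/(O + U(R)) = 1/(520 + (-31/82)²) = 1/(520 + 961/6724) = 1/(3497441/6724) = 6724/3497441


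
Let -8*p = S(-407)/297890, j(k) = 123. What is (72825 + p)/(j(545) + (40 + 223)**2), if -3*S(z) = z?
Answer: 520652141593/495393453120 ≈ 1.0510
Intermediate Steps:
S(z) = -z/3
p = -407/7149360 (p = -(-1/3*(-407))/(8*297890) = -407/(24*297890) = -1/8*407/893670 = -407/7149360 ≈ -5.6928e-5)
(72825 + p)/(j(545) + (40 + 223)**2) = (72825 - 407/7149360)/(123 + (40 + 223)**2) = 520652141593/(7149360*(123 + 263**2)) = 520652141593/(7149360*(123 + 69169)) = (520652141593/7149360)/69292 = (520652141593/7149360)*(1/69292) = 520652141593/495393453120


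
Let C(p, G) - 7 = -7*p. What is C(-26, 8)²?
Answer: 35721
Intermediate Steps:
C(p, G) = 7 - 7*p
C(-26, 8)² = (7 - 7*(-26))² = (7 + 182)² = 189² = 35721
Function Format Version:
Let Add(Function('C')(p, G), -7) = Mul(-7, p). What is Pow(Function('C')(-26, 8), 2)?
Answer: 35721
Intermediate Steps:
Function('C')(p, G) = Add(7, Mul(-7, p))
Pow(Function('C')(-26, 8), 2) = Pow(Add(7, Mul(-7, -26)), 2) = Pow(Add(7, 182), 2) = Pow(189, 2) = 35721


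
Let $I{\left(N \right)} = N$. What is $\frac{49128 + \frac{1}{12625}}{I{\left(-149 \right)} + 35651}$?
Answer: $\frac{620241001}{448212750} \approx 1.3838$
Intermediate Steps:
$\frac{49128 + \frac{1}{12625}}{I{\left(-149 \right)} + 35651} = \frac{49128 + \frac{1}{12625}}{-149 + 35651} = \frac{49128 + \frac{1}{12625}}{35502} = \frac{620241001}{12625} \cdot \frac{1}{35502} = \frac{620241001}{448212750}$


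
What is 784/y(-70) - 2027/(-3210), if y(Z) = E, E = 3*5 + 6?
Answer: 121867/3210 ≈ 37.965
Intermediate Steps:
E = 21 (E = 15 + 6 = 21)
y(Z) = 21
784/y(-70) - 2027/(-3210) = 784/21 - 2027/(-3210) = 784*(1/21) - 2027*(-1/3210) = 112/3 + 2027/3210 = 121867/3210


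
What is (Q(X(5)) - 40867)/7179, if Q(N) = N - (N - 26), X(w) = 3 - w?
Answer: -40841/7179 ≈ -5.6890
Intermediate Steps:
Q(N) = 26 (Q(N) = N - (-26 + N) = N + (26 - N) = 26)
(Q(X(5)) - 40867)/7179 = (26 - 40867)/7179 = -40841*1/7179 = -40841/7179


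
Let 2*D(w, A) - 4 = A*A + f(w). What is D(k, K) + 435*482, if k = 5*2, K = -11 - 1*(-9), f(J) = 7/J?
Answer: 4193487/20 ≈ 2.0967e+5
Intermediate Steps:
K = -2 (K = -11 + 9 = -2)
k = 10
D(w, A) = 2 + A**2/2 + 7/(2*w) (D(w, A) = 2 + (A*A + 7/w)/2 = 2 + (A**2 + 7/w)/2 = 2 + (A**2/2 + 7/(2*w)) = 2 + A**2/2 + 7/(2*w))
D(k, K) + 435*482 = (1/2)*(7 + 10*(4 + (-2)**2))/10 + 435*482 = (1/2)*(1/10)*(7 + 10*(4 + 4)) + 209670 = (1/2)*(1/10)*(7 + 10*8) + 209670 = (1/2)*(1/10)*(7 + 80) + 209670 = (1/2)*(1/10)*87 + 209670 = 87/20 + 209670 = 4193487/20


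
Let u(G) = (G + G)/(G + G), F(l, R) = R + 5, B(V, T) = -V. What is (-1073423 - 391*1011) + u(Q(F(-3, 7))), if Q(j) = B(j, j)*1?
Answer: -1468723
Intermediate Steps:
F(l, R) = 5 + R
Q(j) = -j (Q(j) = -j*1 = -j)
u(G) = 1 (u(G) = (2*G)/((2*G)) = (2*G)*(1/(2*G)) = 1)
(-1073423 - 391*1011) + u(Q(F(-3, 7))) = (-1073423 - 391*1011) + 1 = (-1073423 - 395301) + 1 = -1468724 + 1 = -1468723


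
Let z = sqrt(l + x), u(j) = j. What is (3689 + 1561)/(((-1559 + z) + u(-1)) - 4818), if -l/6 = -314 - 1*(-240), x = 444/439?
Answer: -1224974625/1488152893 - 1750*sqrt(5360190)/1488152893 ≈ -0.82587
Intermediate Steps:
x = 444/439 (x = 444*(1/439) = 444/439 ≈ 1.0114)
l = 444 (l = -6*(-314 - 1*(-240)) = -6*(-314 + 240) = -6*(-74) = 444)
z = 4*sqrt(5360190)/439 (z = sqrt(444 + 444/439) = sqrt(195360/439) = 4*sqrt(5360190)/439 ≈ 21.095)
(3689 + 1561)/(((-1559 + z) + u(-1)) - 4818) = (3689 + 1561)/(((-1559 + 4*sqrt(5360190)/439) - 1) - 4818) = 5250/((-1560 + 4*sqrt(5360190)/439) - 4818) = 5250/(-6378 + 4*sqrt(5360190)/439)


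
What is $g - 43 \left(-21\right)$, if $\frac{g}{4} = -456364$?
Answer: $-1824553$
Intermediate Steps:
$g = -1825456$ ($g = 4 \left(-456364\right) = -1825456$)
$g - 43 \left(-21\right) = -1825456 - 43 \left(-21\right) = -1825456 - -903 = -1825456 + 903 = -1824553$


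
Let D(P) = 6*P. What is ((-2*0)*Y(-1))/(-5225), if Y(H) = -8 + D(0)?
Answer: 0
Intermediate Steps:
Y(H) = -8 (Y(H) = -8 + 6*0 = -8 + 0 = -8)
((-2*0)*Y(-1))/(-5225) = (-2*0*(-8))/(-5225) = (0*(-8))*(-1/5225) = 0*(-1/5225) = 0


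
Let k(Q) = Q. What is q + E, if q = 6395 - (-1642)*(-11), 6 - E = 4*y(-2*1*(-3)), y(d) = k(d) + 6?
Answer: -11709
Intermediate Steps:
y(d) = 6 + d (y(d) = d + 6 = 6 + d)
E = -42 (E = 6 - 4*(6 - 2*1*(-3)) = 6 - 4*(6 - 2*(-3)) = 6 - 4*(6 + 6) = 6 - 4*12 = 6 - 1*48 = 6 - 48 = -42)
q = -11667 (q = 6395 - 1*18062 = 6395 - 18062 = -11667)
q + E = -11667 - 42 = -11709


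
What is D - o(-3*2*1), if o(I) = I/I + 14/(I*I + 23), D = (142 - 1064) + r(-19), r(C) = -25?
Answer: -55946/59 ≈ -948.24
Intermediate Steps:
D = -947 (D = (142 - 1064) - 25 = -922 - 25 = -947)
o(I) = 1 + 14/(23 + I**2) (o(I) = 1 + 14/(I**2 + 23) = 1 + 14/(23 + I**2))
D - o(-3*2*1) = -947 - (37 + (-3*2*1)**2)/(23 + (-3*2*1)**2) = -947 - (37 + (-6*1)**2)/(23 + (-6*1)**2) = -947 - (37 + (-6)**2)/(23 + (-6)**2) = -947 - (37 + 36)/(23 + 36) = -947 - 73/59 = -55946/59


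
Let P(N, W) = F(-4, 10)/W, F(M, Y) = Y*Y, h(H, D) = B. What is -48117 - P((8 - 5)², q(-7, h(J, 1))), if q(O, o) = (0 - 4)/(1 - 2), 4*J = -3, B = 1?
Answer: -48142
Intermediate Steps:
J = -¾ (J = (¼)*(-3) = -¾ ≈ -0.75000)
h(H, D) = 1
q(O, o) = 4 (q(O, o) = -4/(-1) = -4*(-1) = 4)
F(M, Y) = Y²
P(N, W) = 100/W (P(N, W) = 10²/W = 100/W)
-48117 - P((8 - 5)², q(-7, h(J, 1))) = -48117 - 100/4 = -48117 - 1*25 = -48117 - 25 = -48142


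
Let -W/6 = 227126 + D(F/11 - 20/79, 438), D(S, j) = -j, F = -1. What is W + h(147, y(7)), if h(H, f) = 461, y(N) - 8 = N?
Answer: -1359667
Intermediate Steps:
y(N) = 8 + N
W = -1360128 (W = -6*(227126 - 1*438) = -6*(227126 - 438) = -6*226688 = -1360128)
W + h(147, y(7)) = -1360128 + 461 = -1359667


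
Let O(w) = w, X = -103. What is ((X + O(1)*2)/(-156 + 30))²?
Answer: 10201/15876 ≈ 0.64254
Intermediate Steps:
((X + O(1)*2)/(-156 + 30))² = ((-103 + 1*2)/(-156 + 30))² = ((-103 + 2)/(-126))² = (-101*(-1/126))² = (101/126)² = 10201/15876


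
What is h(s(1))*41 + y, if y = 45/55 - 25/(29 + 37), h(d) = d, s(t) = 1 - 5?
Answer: -10795/66 ≈ -163.56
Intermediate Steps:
s(t) = -4
y = 29/66 (y = 45*(1/55) - 25/66 = 9/11 - 25*1/66 = 9/11 - 25/66 = 29/66 ≈ 0.43939)
h(s(1))*41 + y = -4*41 + 29/66 = -164 + 29/66 = -10795/66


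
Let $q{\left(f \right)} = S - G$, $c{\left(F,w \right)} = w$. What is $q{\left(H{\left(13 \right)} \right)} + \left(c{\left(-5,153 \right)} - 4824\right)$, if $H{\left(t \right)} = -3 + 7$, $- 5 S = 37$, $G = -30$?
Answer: $- \frac{23242}{5} \approx -4648.4$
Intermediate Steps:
$S = - \frac{37}{5}$ ($S = \left(- \frac{1}{5}\right) 37 = - \frac{37}{5} \approx -7.4$)
$H{\left(t \right)} = 4$
$q{\left(f \right)} = \frac{113}{5}$ ($q{\left(f \right)} = - \frac{37}{5} - -30 = - \frac{37}{5} + 30 = \frac{113}{5}$)
$q{\left(H{\left(13 \right)} \right)} + \left(c{\left(-5,153 \right)} - 4824\right) = \frac{113}{5} + \left(153 - 4824\right) = \frac{113}{5} - 4671 = - \frac{23242}{5}$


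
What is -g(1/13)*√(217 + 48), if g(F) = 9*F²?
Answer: -9*√265/169 ≈ -0.86692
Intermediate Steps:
-g(1/13)*√(217 + 48) = -9*(1/13)²*√(217 + 48) = -9*(1/13)²*√265 = -9*(1/169)*√265 = -9*√265/169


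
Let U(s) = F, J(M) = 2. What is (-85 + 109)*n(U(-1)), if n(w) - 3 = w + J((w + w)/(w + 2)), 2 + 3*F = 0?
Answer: 104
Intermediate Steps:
F = -⅔ (F = -⅔ + (⅓)*0 = -⅔ + 0 = -⅔ ≈ -0.66667)
U(s) = -⅔
n(w) = 5 + w (n(w) = 3 + (w + 2) = 3 + (2 + w) = 5 + w)
(-85 + 109)*n(U(-1)) = (-85 + 109)*(5 - ⅔) = 24*(13/3) = 104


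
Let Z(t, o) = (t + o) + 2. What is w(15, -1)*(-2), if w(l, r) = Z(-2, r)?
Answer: 2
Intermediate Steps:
Z(t, o) = 2 + o + t (Z(t, o) = (o + t) + 2 = 2 + o + t)
w(l, r) = r (w(l, r) = 2 + r - 2 = r)
w(15, -1)*(-2) = -1*(-2) = 2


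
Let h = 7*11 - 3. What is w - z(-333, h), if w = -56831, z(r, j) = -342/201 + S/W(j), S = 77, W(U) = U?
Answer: -281764821/4958 ≈ -56830.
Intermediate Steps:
h = 74 (h = 77 - 3 = 74)
z(r, j) = -114/67 + 77/j (z(r, j) = -342/201 + 77/j = -342*1/201 + 77/j = -114/67 + 77/j)
w - z(-333, h) = -56831 - (-114/67 + 77/74) = -56831 - 1*(-3277/4958) = -56831 + 3277/4958 = -281764821/4958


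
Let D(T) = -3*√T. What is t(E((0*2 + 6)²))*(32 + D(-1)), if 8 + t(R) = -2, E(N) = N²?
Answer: -320 + 30*I ≈ -320.0 + 30.0*I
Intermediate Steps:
t(R) = -10 (t(R) = -8 - 2 = -10)
t(E((0*2 + 6)²))*(32 + D(-1)) = -10*(32 - 3*I) = -320 + 30*I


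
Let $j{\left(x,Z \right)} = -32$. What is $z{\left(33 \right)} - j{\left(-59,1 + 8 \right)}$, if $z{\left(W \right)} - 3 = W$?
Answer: $68$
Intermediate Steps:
$z{\left(W \right)} = 3 + W$
$z{\left(33 \right)} - j{\left(-59,1 + 8 \right)} = \left(3 + 33\right) - -32 = 36 + 32 = 68$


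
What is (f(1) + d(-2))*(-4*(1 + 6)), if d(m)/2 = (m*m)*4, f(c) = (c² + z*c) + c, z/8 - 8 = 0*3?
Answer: -2744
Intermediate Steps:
z = 64 (z = 64 + 8*(0*3) = 64 + 8*0 = 64 + 0 = 64)
f(c) = c² + 65*c (f(c) = (c² + 64*c) + c = c² + 65*c)
d(m) = 8*m² (d(m) = 2*((m*m)*4) = 2*(m²*4) = 2*(4*m²) = 8*m²)
(f(1) + d(-2))*(-4*(1 + 6)) = (1*(65 + 1) + 8*(-2)²)*(-4*(1 + 6)) = (1*66 + 8*4)*(-4*7) = (66 + 32)*(-28) = 98*(-28) = -2744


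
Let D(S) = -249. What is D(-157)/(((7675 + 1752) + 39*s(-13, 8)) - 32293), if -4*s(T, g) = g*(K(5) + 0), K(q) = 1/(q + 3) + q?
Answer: 332/31021 ≈ 0.010702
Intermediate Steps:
K(q) = q + 1/(3 + q) (K(q) = 1/(3 + q) + q = q + 1/(3 + q))
s(T, g) = -41*g/32 (s(T, g) = -g*((1 + 5**2 + 3*5)/(3 + 5) + 0)/4 = -g*((1 + 25 + 15)/8 + 0)/4 = -g*((1/8)*41 + 0)/4 = -g*(41/8 + 0)/4 = -g*41/(4*8) = -41*g/32)
D(-157)/(((7675 + 1752) + 39*s(-13, 8)) - 32293) = -249/(((7675 + 1752) + 39*(-41/32*8)) - 32293) = -249/((9427 + 39*(-41/4)) - 32293) = -249/((9427 - 1599/4) - 32293) = -249/(36109/4 - 32293) = -249/(-93063/4) = -249*(-4/93063) = 332/31021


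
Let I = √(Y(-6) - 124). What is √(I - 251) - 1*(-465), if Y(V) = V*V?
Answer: 465 + √(-251 + 2*I*√22) ≈ 465.3 + 15.846*I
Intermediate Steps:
Y(V) = V²
I = 2*I*√22 (I = √((-6)² - 124) = √(36 - 124) = √(-88) = 2*I*√22 ≈ 9.3808*I)
√(I - 251) - 1*(-465) = √(2*I*√22 - 251) - 1*(-465) = √(-251 + 2*I*√22) + 465 = 465 + √(-251 + 2*I*√22)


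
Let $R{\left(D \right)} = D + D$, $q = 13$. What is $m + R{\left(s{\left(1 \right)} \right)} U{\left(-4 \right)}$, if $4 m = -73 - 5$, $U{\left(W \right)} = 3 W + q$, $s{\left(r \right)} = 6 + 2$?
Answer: $- \frac{7}{2} \approx -3.5$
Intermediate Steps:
$s{\left(r \right)} = 8$
$U{\left(W \right)} = 13 + 3 W$ ($U{\left(W \right)} = 3 W + 13 = 13 + 3 W$)
$m = - \frac{39}{2}$ ($m = \frac{-73 - 5}{4} = \frac{1}{4} \left(-78\right) = - \frac{39}{2} \approx -19.5$)
$R{\left(D \right)} = 2 D$
$m + R{\left(s{\left(1 \right)} \right)} U{\left(-4 \right)} = - \frac{39}{2} + 2 \cdot 8 \left(13 + 3 \left(-4\right)\right) = - \frac{39}{2} + 16 \left(13 - 12\right) = - \frac{39}{2} + 16 \cdot 1 = - \frac{39}{2} + 16 = - \frac{7}{2}$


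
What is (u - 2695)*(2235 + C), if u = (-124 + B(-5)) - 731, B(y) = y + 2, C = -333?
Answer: -6757806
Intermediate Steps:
B(y) = 2 + y
u = -858 (u = (-124 + (2 - 5)) - 731 = (-124 - 3) - 731 = -127 - 731 = -858)
(u - 2695)*(2235 + C) = (-858 - 2695)*(2235 - 333) = -3553*1902 = -6757806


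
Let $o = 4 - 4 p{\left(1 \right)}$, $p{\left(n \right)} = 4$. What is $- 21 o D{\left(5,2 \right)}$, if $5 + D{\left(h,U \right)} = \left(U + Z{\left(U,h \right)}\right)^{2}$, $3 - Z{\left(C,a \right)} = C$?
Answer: $1008$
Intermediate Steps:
$Z{\left(C,a \right)} = 3 - C$
$D{\left(h,U \right)} = 4$ ($D{\left(h,U \right)} = -5 + \left(U - \left(-3 + U\right)\right)^{2} = -5 + 3^{2} = -5 + 9 = 4$)
$o = -12$ ($o = 4 - 16 = -12$)
$- 21 o D{\left(5,2 \right)} = \left(-21\right) \left(-12\right) 4 = 252 \cdot 4 = 1008$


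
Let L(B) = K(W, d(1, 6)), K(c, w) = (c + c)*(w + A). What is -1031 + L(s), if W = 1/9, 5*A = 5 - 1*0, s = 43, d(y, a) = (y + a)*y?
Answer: -9263/9 ≈ -1029.2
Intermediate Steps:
d(y, a) = y*(a + y) (d(y, a) = (a + y)*y = y*(a + y))
A = 1 (A = (5 - 1*0)/5 = (5 + 0)/5 = (⅕)*5 = 1)
W = ⅑ ≈ 0.11111
K(c, w) = 2*c*(1 + w) (K(c, w) = (c + c)*(w + 1) = (2*c)*(1 + w) = 2*c*(1 + w))
L(B) = 16/9 (L(B) = 2*(⅑)*(1 + 1*(6 + 1)) = 2*(⅑)*(1 + 1*7) = 2*(⅑)*(1 + 7) = 2*(⅑)*8 = 16/9)
-1031 + L(s) = -1031 + 16/9 = -9263/9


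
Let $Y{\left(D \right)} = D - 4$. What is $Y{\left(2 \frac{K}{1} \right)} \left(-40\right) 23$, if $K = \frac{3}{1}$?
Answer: $-1840$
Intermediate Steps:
$K = 3$ ($K = 3 \cdot 1 = 3$)
$Y{\left(D \right)} = -4 + D$
$Y{\left(2 \frac{K}{1} \right)} \left(-40\right) 23 = \left(-4 + 2 \cdot \frac{3}{1}\right) \left(-40\right) 23 = \left(-4 + 2 \cdot 3 \cdot 1\right) \left(-40\right) 23 = \left(-4 + 2 \cdot 3\right) \left(-40\right) 23 = \left(-4 + 6\right) \left(-40\right) 23 = 2 \left(-40\right) 23 = \left(-80\right) 23 = -1840$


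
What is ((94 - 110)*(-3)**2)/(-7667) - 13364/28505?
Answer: -98357068/218547835 ≈ -0.45005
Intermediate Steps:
((94 - 110)*(-3)**2)/(-7667) - 13364/28505 = -16*9*(-1/7667) - 13364*1/28505 = -144*(-1/7667) - 13364/28505 = 144/7667 - 13364/28505 = -98357068/218547835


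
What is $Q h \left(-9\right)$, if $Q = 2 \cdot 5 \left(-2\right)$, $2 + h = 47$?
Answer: $8100$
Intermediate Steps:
$h = 45$ ($h = -2 + 47 = 45$)
$Q = -20$ ($Q = 10 \left(-2\right) = -20$)
$Q h \left(-9\right) = \left(-20\right) 45 \left(-9\right) = \left(-900\right) \left(-9\right) = 8100$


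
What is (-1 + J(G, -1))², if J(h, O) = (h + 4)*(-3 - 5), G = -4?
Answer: 1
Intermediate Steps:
J(h, O) = -32 - 8*h (J(h, O) = (4 + h)*(-8) = -32 - 8*h)
(-1 + J(G, -1))² = (-1 + (-32 - 8*(-4)))² = (-1 + (-32 + 32))² = (-1 + 0)² = (-1)² = 1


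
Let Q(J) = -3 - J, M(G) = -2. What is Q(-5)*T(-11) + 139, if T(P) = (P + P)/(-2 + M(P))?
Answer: 150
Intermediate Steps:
T(P) = -P/2 (T(P) = (P + P)/(-2 - 2) = (2*P)/(-4) = (2*P)*(-¼) = -P/2)
Q(-5)*T(-11) + 139 = (-3 - 1*(-5))*(-½*(-11)) + 139 = (-3 + 5)*(11/2) + 139 = 2*(11/2) + 139 = 11 + 139 = 150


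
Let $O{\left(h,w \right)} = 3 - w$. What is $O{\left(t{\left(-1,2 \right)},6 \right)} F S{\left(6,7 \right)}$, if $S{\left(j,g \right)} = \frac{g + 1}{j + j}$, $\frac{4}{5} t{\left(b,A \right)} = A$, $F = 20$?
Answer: $-40$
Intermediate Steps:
$t{\left(b,A \right)} = \frac{5 A}{4}$
$S{\left(j,g \right)} = \frac{1 + g}{2 j}$
$O{\left(t{\left(-1,2 \right)},6 \right)} F S{\left(6,7 \right)} = \left(3 - 6\right) 20 \frac{1 + 7}{2 \cdot 6} = \left(3 - 6\right) 20 \cdot \frac{1}{2} \cdot \frac{1}{6} \cdot 8 = \left(-3\right) 20 \cdot \frac{2}{3} = \left(-60\right) \frac{2}{3} = -40$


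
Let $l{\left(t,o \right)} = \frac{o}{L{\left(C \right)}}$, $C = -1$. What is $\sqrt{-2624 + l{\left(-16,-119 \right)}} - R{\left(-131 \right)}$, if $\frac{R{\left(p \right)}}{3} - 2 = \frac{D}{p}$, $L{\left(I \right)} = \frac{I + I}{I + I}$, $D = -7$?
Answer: $- \frac{807}{131} + i \sqrt{2743} \approx -6.1603 + 52.374 i$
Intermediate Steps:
$L{\left(I \right)} = 1$ ($L{\left(I \right)} = \frac{2 I}{2 I} = 2 I \frac{1}{2 I} = 1$)
$l{\left(t,o \right)} = o$ ($l{\left(t,o \right)} = \frac{o}{1} = o 1 = o$)
$R{\left(p \right)} = 6 - \frac{21}{p}$ ($R{\left(p \right)} = 6 + 3 \left(- \frac{7}{p}\right) = 6 - \frac{21}{p}$)
$\sqrt{-2624 + l{\left(-16,-119 \right)}} - R{\left(-131 \right)} = \sqrt{-2624 - 119} - \left(6 - \frac{21}{-131}\right) = \sqrt{-2743} - \left(6 - - \frac{21}{131}\right) = i \sqrt{2743} - \left(6 + \frac{21}{131}\right) = i \sqrt{2743} - \frac{807}{131} = - \frac{807}{131} + i \sqrt{2743}$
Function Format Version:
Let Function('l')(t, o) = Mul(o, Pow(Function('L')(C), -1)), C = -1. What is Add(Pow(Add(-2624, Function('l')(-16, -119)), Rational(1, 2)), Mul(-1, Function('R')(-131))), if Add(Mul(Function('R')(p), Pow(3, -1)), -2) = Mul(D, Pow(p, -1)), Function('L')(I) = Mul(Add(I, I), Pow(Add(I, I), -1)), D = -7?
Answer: Add(Rational(-807, 131), Mul(I, Pow(2743, Rational(1, 2)))) ≈ Add(-6.1603, Mul(52.374, I))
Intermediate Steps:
Function('L')(I) = 1 (Function('L')(I) = Mul(Mul(2, I), Pow(Mul(2, I), -1)) = Mul(Mul(2, I), Mul(Rational(1, 2), Pow(I, -1))) = 1)
Function('l')(t, o) = o (Function('l')(t, o) = Mul(o, Pow(1, -1)) = Mul(o, 1) = o)
Function('R')(p) = Add(6, Mul(-21, Pow(p, -1))) (Function('R')(p) = Add(6, Mul(3, Mul(-7, Pow(p, -1)))) = Add(6, Mul(-21, Pow(p, -1))))
Add(Pow(Add(-2624, Function('l')(-16, -119)), Rational(1, 2)), Mul(-1, Function('R')(-131))) = Add(Pow(Add(-2624, -119), Rational(1, 2)), Mul(-1, Add(6, Mul(-21, Pow(-131, -1))))) = Add(Pow(-2743, Rational(1, 2)), Mul(-1, Add(6, Mul(-21, Rational(-1, 131))))) = Add(Mul(I, Pow(2743, Rational(1, 2))), Mul(-1, Add(6, Rational(21, 131)))) = Add(Mul(I, Pow(2743, Rational(1, 2))), Mul(-1, Rational(807, 131))) = Add(Mul(I, Pow(2743, Rational(1, 2))), Rational(-807, 131)) = Add(Rational(-807, 131), Mul(I, Pow(2743, Rational(1, 2))))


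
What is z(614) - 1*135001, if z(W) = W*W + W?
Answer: 242609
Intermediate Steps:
z(W) = W + W² (z(W) = W² + W = W + W²)
z(614) - 1*135001 = 614*(1 + 614) - 1*135001 = 614*615 - 135001 = 377610 - 135001 = 242609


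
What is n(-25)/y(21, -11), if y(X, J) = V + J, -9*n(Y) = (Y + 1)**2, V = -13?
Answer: 8/3 ≈ 2.6667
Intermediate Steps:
n(Y) = -(1 + Y)**2/9 (n(Y) = -(Y + 1)**2/9 = -(1 + Y)**2/9)
y(X, J) = -13 + J
n(-25)/y(21, -11) = (-(1 - 25)**2/9)/(-13 - 11) = (-1/9*(-24)**2)/(-24) = -(-1)*576/216 = -1/24*(-64) = 8/3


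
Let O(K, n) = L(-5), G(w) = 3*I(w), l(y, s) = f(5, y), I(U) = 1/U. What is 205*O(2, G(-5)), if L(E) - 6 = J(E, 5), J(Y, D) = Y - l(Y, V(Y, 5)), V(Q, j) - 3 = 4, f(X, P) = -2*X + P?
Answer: 3280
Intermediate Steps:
f(X, P) = P - 2*X
V(Q, j) = 7 (V(Q, j) = 3 + 4 = 7)
l(y, s) = -10 + y (l(y, s) = y - 2*5 = y - 10 = -10 + y)
J(Y, D) = 10 (J(Y, D) = Y - (-10 + Y) = Y + (10 - Y) = 10)
G(w) = 3/w
L(E) = 16 (L(E) = 6 + 10 = 16)
O(K, n) = 16
205*O(2, G(-5)) = 205*16 = 3280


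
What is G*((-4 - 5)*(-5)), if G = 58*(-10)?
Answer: -26100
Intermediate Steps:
G = -580
G*((-4 - 5)*(-5)) = -580*(-4 - 5)*(-5) = -(-5220)*(-5) = -580*45 = -26100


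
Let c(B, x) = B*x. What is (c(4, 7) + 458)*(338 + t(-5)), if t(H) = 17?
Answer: 172530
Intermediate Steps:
(c(4, 7) + 458)*(338 + t(-5)) = (4*7 + 458)*(338 + 17) = (28 + 458)*355 = 486*355 = 172530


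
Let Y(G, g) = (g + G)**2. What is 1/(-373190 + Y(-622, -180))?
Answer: 1/270014 ≈ 3.7035e-6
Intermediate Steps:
Y(G, g) = (G + g)**2
1/(-373190 + Y(-622, -180)) = 1/(-373190 + (-622 - 180)**2) = 1/(-373190 + (-802)**2) = 1/(-373190 + 643204) = 1/270014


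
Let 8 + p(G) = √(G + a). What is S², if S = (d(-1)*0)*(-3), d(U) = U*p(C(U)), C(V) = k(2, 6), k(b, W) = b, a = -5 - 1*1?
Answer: 0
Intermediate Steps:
a = -6 (a = -5 - 1 = -6)
C(V) = 2
p(G) = -8 + √(-6 + G) (p(G) = -8 + √(G - 6) = -8 + √(-6 + G))
d(U) = U*(-8 + 2*I) (d(U) = U*(-8 + √(-6 + 2)) = U*(-8 + √(-4)) = U*(-8 + 2*I))
S = 0 (S = ((2*(-1)*(-4 + I))*0)*(-3) = ((8 - 2*I)*0)*(-3) = 0*(-3) = 0)
S² = 0² = 0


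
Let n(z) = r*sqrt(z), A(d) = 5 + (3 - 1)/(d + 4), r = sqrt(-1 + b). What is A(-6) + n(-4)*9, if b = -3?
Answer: -32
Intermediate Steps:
r = 2*I (r = sqrt(-1 - 3) = sqrt(-4) = 2*I ≈ 2.0*I)
A(d) = 5 + 2/(4 + d)
n(z) = 2*I*sqrt(z) (n(z) = (2*I)*sqrt(z) = 2*I*sqrt(z))
A(-6) + n(-4)*9 = (22 + 5*(-6))/(4 - 6) + (2*I*sqrt(-4))*9 = (22 - 30)/(-2) + (2*I*(2*I))*9 = -1/2*(-8) - 4*9 = 4 - 36 = -32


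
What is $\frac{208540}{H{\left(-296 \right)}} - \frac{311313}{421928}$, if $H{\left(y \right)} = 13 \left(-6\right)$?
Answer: $- \frac{3385121059}{1265784} \approx -2674.3$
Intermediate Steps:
$H{\left(y \right)} = -78$
$\frac{208540}{H{\left(-296 \right)}} - \frac{311313}{421928} = \frac{208540}{-78} - \frac{311313}{421928} = 208540 \left(- \frac{1}{78}\right) - \frac{311313}{421928} = - \frac{104270}{39} - \frac{311313}{421928} = - \frac{3385121059}{1265784}$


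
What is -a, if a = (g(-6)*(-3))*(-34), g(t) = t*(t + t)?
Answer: -7344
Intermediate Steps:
g(t) = 2*t**2 (g(t) = t*(2*t) = 2*t**2)
a = 7344 (a = ((2*(-6)**2)*(-3))*(-34) = ((2*36)*(-3))*(-34) = (72*(-3))*(-34) = -216*(-34) = 7344)
-a = -1*7344 = -7344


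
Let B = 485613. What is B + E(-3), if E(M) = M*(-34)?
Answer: 485715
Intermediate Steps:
E(M) = -34*M
B + E(-3) = 485613 - 34*(-3) = 485613 + 102 = 485715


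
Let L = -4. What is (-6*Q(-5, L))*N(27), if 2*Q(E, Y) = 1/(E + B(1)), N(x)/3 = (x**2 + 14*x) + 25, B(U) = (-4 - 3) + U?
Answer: 10188/11 ≈ 926.18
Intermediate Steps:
B(U) = -7 + U
N(x) = 75 + 3*x**2 + 42*x (N(x) = 3*((x**2 + 14*x) + 25) = 3*(25 + x**2 + 14*x) = 75 + 3*x**2 + 42*x)
Q(E, Y) = 1/(2*(-6 + E)) (Q(E, Y) = 1/(2*(E + (-7 + 1))) = 1/(2*(E - 6)) = 1/(2*(-6 + E)))
(-6*Q(-5, L))*N(27) = (-3/(-6 - 5))*(75 + 3*27**2 + 42*27) = (-3/(-11))*(75 + 3*729 + 1134) = (-3*(-1)/11)*(75 + 2187 + 1134) = -6*(-1/22)*3396 = (3/11)*3396 = 10188/11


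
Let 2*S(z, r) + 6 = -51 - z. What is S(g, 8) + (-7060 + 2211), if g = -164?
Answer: -9591/2 ≈ -4795.5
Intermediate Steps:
S(z, r) = -57/2 - z/2 (S(z, r) = -3 + (-51 - z)/2 = -3 + (-51/2 - z/2) = -57/2 - z/2)
S(g, 8) + (-7060 + 2211) = (-57/2 - 1/2*(-164)) + (-7060 + 2211) = (-57/2 + 82) - 4849 = 107/2 - 4849 = -9591/2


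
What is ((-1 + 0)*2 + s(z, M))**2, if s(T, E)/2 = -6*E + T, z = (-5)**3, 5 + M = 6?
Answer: 69696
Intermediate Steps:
M = 1 (M = -5 + 6 = 1)
z = -125
s(T, E) = -12*E + 2*T (s(T, E) = 2*(-6*E + T) = 2*(T - 6*E) = -12*E + 2*T)
((-1 + 0)*2 + s(z, M))**2 = ((-1 + 0)*2 + (-12*1 + 2*(-125)))**2 = (-1*2 + (-12 - 250))**2 = (-2 - 262)**2 = (-264)**2 = 69696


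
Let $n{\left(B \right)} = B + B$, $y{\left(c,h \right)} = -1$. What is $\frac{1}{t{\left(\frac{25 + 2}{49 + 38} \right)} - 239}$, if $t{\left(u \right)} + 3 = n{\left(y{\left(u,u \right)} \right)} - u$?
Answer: $- \frac{29}{7085} \approx -0.0040932$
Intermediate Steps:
$n{\left(B \right)} = 2 B$
$t{\left(u \right)} = -5 - u$ ($t{\left(u \right)} = -3 - \left(2 + u\right) = -5 - u$)
$\frac{1}{t{\left(\frac{25 + 2}{49 + 38} \right)} - 239} = \frac{1}{\left(-5 - \frac{25 + 2}{49 + 38}\right) - 239} = \frac{1}{\left(-5 - \frac{27}{87}\right) - 239} = \frac{1}{\left(-5 - 27 \cdot \frac{1}{87}\right) - 239} = \frac{1}{\left(-5 - \frac{9}{29}\right) - 239} = \frac{1}{- \frac{154}{29} - 239} = \frac{1}{- \frac{7085}{29}} = - \frac{29}{7085}$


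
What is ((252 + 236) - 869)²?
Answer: 145161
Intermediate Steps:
((252 + 236) - 869)² = (488 - 869)² = (-381)² = 145161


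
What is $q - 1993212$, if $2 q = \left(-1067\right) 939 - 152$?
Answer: $- \frac{4988489}{2} \approx -2.4942 \cdot 10^{6}$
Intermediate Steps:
$q = - \frac{1002065}{2}$ ($q = \frac{\left(-1067\right) 939 - 152}{2} = \frac{-1001913 - 152}{2} = \frac{1}{2} \left(-1002065\right) = - \frac{1002065}{2} \approx -5.0103 \cdot 10^{5}$)
$q - 1993212 = - \frac{1002065}{2} - 1993212 = - \frac{4988489}{2}$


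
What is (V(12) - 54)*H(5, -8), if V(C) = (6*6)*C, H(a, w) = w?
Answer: -3024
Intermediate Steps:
V(C) = 36*C
(V(12) - 54)*H(5, -8) = (36*12 - 54)*(-8) = (432 - 54)*(-8) = 378*(-8) = -3024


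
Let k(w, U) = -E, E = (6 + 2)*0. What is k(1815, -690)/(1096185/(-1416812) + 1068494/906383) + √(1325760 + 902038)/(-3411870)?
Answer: -√2227798/3411870 ≈ -0.00043747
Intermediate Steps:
E = 0 (E = 8*0 = 0)
k(w, U) = 0 (k(w, U) = -1*0 = 0)
k(1815, -690)/(1096185/(-1416812) + 1068494/906383) + √(1325760 + 902038)/(-3411870) = 0/(1096185/(-1416812) + 1068494/906383) + √(1325760 + 902038)/(-3411870) = 0/(1096185*(-1/1416812) + 1068494*(1/906383)) + √2227798*(-1/3411870) = 0/(-1096185/1416812 + 1068494/906383) - √2227798/3411870 = 0/(520291672273/1284174310996) - √2227798/3411870 = 0*(1284174310996/520291672273) - √2227798/3411870 = 0 - √2227798/3411870 = -√2227798/3411870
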